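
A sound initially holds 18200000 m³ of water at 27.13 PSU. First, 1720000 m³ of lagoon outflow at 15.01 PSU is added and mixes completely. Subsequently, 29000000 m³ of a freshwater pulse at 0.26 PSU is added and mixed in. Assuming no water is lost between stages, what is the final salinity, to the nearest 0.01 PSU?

10.78 PSU

Mass of salt is conserved:
Initial salt = 18,200,000×27.13 = 493,766,000
After stage 1: salt = 493,766,000 + 1,720,000×15.01 = 519,583,200; volume = 19,920,000 m³; S = 26.083 PSU
After stage 2: salt = 519,583,200 + 29,000,000×0.26 = 527,123,200; volume = 48,920,000 m³
S = 527,123,200 / 48,920,000 = 10.7752 PSU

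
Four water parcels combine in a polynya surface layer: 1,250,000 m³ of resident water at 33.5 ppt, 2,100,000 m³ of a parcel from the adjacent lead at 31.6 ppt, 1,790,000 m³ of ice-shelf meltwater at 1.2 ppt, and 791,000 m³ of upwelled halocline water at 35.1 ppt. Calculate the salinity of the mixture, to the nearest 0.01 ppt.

23.29 ppt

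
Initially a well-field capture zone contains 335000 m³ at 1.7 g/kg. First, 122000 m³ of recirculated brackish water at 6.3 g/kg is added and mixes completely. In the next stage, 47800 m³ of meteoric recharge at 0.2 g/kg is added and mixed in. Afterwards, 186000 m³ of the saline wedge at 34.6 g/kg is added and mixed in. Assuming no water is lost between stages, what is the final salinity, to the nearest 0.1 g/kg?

11.3 g/kg

Salt balance:
Initial salt = 335,000×1.7 = 569,500
After stage 1: salt = 569,500 + 122,000×6.3 = 1,338,100; volume = 457,000 m³; S = 2.928 g/kg
After stage 2: salt = 1,338,100 + 47,800×0.2 = 1,347,660; volume = 504,800 m³; S = 2.67 g/kg
After stage 3: salt = 1,347,660 + 186,000×34.6 = 7,783,260; volume = 690,800 m³
S = 7,783,260 / 690,800 = 11.267 g/kg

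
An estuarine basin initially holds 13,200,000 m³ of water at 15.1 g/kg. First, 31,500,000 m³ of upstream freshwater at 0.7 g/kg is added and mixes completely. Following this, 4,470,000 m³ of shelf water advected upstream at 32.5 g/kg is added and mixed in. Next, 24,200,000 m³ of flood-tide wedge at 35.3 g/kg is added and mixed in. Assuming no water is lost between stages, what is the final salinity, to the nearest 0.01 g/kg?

Mass of salt is conserved:
Initial salt = 13,200,000×15.1 = 199,320,000
After stage 1: salt = 199,320,000 + 31,500,000×0.7 = 221,370,000; volume = 44,700,000 m³; S = 4.952 g/kg
After stage 2: salt = 221,370,000 + 4,470,000×32.5 = 366,645,000; volume = 49,170,000 m³; S = 7.457 g/kg
After stage 3: salt = 366,645,000 + 24,200,000×35.3 = 1,220,905,000; volume = 73,370,000 m³
S = 1,220,905,000 / 73,370,000 = 16.6404 g/kg

16.64 g/kg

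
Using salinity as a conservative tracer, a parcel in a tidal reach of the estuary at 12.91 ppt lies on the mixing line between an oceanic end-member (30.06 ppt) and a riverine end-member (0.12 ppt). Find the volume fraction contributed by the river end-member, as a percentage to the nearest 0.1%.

Let f be the freshwater fraction. Salt balance per unit volume:
f×0.12 + (1−f)×30.06 = 12.91
f = (30.06 − 12.91) / (30.06 − 0.12) = 17.15/29.94 = 0.5728

57.3%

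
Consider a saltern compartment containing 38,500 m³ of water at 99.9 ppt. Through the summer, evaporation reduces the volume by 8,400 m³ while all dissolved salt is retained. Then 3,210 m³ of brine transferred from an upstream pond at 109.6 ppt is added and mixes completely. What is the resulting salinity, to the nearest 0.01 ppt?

126.03 ppt

After evaporation: salt = 38,500×99.9 = 3,846,150; volume = 38,500 − 8,400 = 30,100 m³
After mixing: salt = 3,846,150 + 3,210×109.6 = 4,197,966; volume = 30,100 + 3,210 = 33,310 m³
S = 4,197,966 / 33,310 = 126.0272 ppt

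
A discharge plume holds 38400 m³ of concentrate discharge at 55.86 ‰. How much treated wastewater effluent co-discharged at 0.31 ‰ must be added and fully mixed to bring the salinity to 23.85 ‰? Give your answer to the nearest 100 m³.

52200 m³

Salt balance: 38,400×55.86 + V×0.31 = (38,400+V)×23.85
2,145,024 + 0.31V = 915,840 + 23.85V
1,229,184 = 23.54V
V = 52,216.82 m³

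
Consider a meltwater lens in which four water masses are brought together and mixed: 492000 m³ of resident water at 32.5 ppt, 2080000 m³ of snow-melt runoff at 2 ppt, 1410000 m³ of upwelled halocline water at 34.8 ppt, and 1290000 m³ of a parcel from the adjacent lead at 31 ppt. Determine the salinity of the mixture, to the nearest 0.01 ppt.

20.71 ppt

Conserving salt mass:
salt = 492,000×32.5 + 2,080,000×2 + 1,410,000×34.8 + 1,290,000×31 = 15,990,000 + 4,160,000 + 49,068,000 + 39,990,000 = 109,208,000
volume = 492,000 + 2,080,000 + 1,410,000 + 1,290,000 = 5,272,000 m³
S = 109,208,000 / 5,272,000 = 20.7147 ppt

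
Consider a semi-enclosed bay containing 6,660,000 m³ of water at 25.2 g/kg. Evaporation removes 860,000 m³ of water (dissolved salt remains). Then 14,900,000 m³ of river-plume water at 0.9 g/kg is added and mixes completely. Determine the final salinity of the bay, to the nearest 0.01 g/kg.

After evaporation: salt = 6,660,000×25.2 = 167,832,000; volume = 6,660,000 − 860,000 = 5,800,000 m³
After mixing: salt = 167,832,000 + 14,900,000×0.9 = 181,242,000; volume = 5,800,000 + 14,900,000 = 20,700,000 m³
S = 181,242,000 / 20,700,000 = 8.7557 g/kg

8.76 g/kg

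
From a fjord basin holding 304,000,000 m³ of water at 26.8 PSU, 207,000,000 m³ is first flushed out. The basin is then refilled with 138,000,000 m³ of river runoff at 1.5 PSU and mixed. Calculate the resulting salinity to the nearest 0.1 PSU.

11.9 PSU

Remaining after removal: 97,000,000 m³ at 26.8 PSU (salt = 2,599,600,000)
After addition: salt = 2,599,600,000 + 138,000,000×1.5 = 2,806,600,000; volume = 235,000,000 m³
S = 2,806,600,000 / 235,000,000 = 11.943 PSU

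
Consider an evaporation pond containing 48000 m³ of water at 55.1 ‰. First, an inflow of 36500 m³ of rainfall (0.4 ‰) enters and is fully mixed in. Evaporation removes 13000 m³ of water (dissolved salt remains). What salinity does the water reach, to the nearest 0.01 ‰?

After mixing: salt = 48,000×55.1 + 36,500×0.4 = 2,659,400; volume = 84,500 m³
After evaporation: salt unchanged = 2,659,400; volume = 84,500 − 13,000 = 71,500 m³
S = 2,659,400 / 71,500 = 37.1944 ‰

37.19 ‰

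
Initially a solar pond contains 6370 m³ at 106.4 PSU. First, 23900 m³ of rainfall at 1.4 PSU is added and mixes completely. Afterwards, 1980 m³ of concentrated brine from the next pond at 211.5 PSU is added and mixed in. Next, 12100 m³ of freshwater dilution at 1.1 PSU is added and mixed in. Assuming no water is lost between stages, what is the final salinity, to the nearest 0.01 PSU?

Conserving salt mass:
Initial salt = 6,370×106.4 = 677,768
After stage 1: salt = 677,768 + 23,900×1.4 = 711,228; volume = 30,270 m³; S = 23.496 PSU
After stage 2: salt = 711,228 + 1,980×211.5 = 1,129,998; volume = 32,250 m³; S = 35.039 PSU
After stage 3: salt = 1,129,998 + 12,100×1.1 = 1,143,308; volume = 44,350 m³
S = 1,143,308 / 44,350 = 25.7792 PSU

25.78 PSU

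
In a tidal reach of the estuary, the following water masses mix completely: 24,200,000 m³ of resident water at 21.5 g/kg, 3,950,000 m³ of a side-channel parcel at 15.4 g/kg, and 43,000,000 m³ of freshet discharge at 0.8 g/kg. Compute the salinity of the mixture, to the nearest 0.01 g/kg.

Salt balance:
salt = 24,200,000×21.5 + 3,950,000×15.4 + 43,000,000×0.8 = 520,300,000 + 60,830,000 + 34,400,000 = 615,530,000
volume = 24,200,000 + 3,950,000 + 43,000,000 = 71,150,000 m³
S = 615,530,000 / 71,150,000 = 8.6512 g/kg

8.65 g/kg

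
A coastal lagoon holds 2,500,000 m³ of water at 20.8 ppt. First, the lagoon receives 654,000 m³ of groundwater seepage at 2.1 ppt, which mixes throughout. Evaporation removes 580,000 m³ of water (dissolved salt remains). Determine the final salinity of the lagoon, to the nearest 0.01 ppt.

After mixing: salt = 2,500,000×20.8 + 654,000×2.1 = 53,373,400; volume = 3,154,000 m³
After evaporation: salt unchanged = 53,373,400; volume = 3,154,000 − 580,000 = 2,574,000 m³
S = 53,373,400 / 2,574,000 = 20.7356 ppt

20.74 ppt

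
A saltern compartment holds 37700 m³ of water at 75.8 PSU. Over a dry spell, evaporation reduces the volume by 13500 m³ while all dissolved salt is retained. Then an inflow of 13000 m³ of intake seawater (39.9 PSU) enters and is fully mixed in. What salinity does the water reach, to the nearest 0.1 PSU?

90.8 PSU

After evaporation: salt = 37,700×75.8 = 2,857,660; volume = 37,700 − 13,500 = 24,200 m³
After mixing: salt = 2,857,660 + 13,000×39.9 = 3,376,360; volume = 24,200 + 13,000 = 37,200 m³
S = 3,376,360 / 37,200 = 90.7624 PSU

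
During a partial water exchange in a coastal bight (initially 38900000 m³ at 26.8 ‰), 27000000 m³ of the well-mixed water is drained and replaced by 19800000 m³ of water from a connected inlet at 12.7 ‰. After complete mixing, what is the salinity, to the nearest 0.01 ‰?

17.99 ‰

Remaining after removal: 11,900,000 m³ at 26.8 ‰ (salt = 318,920,000)
After addition: salt = 318,920,000 + 19,800,000×12.7 = 570,380,000; volume = 31,700,000 m³
S = 570,380,000 / 31,700,000 = 17.9931 ‰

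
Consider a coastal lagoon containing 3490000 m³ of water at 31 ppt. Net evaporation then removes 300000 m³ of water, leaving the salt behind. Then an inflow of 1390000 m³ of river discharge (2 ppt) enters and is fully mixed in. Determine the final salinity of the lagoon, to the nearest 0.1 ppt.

24.2 ppt

After evaporation: salt = 3,490,000×31 = 108,190,000; volume = 3,490,000 − 300,000 = 3,190,000 m³
After mixing: salt = 108,190,000 + 1,390,000×2 = 110,970,000; volume = 3,190,000 + 1,390,000 = 4,580,000 m³
S = 110,970,000 / 4,580,000 = 24.2293 ppt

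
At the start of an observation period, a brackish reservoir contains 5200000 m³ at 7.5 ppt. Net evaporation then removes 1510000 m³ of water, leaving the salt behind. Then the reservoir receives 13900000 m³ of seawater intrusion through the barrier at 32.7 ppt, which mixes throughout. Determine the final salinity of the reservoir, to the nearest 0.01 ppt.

28.06 ppt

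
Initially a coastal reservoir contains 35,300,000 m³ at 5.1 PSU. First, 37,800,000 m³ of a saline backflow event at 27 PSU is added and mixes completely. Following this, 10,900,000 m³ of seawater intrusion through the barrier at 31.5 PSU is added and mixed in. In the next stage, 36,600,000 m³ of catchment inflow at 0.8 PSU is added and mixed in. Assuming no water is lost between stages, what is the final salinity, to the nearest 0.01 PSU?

Mass of salt is conserved:
Initial salt = 35,300,000×5.1 = 180,030,000
After stage 1: salt = 180,030,000 + 37,800,000×27 = 1,200,630,000; volume = 73,100,000 m³; S = 16.424 PSU
After stage 2: salt = 1,200,630,000 + 10,900,000×31.5 = 1,543,980,000; volume = 84,000,000 m³; S = 18.381 PSU
After stage 3: salt = 1,543,980,000 + 36,600,000×0.8 = 1,573,260,000; volume = 120,600,000 m³
S = 1,573,260,000 / 120,600,000 = 13.0453 PSU

13.05 PSU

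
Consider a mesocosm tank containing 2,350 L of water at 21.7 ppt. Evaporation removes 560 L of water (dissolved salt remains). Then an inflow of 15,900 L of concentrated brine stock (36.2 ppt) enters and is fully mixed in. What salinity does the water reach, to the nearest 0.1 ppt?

After evaporation: salt = 2,350×21.7 = 50,995; volume = 2,350 − 560 = 1,790 L
After mixing: salt = 50,995 + 15,900×36.2 = 626,575; volume = 1,790 + 15,900 = 17,690 L
S = 626,575 / 17,690 = 35.4197 ppt

35.4 ppt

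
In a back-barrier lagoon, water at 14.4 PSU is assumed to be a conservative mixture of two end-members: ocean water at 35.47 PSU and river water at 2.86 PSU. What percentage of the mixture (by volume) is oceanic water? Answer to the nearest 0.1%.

35.4%

Let g be the oceanic fraction. Salt balance per unit volume:
g×35.47 + (1−g)×2.86 = 14.4
g = (14.4 − 2.86) / (35.47 − 2.86) = 11.54/32.61 = 0.3539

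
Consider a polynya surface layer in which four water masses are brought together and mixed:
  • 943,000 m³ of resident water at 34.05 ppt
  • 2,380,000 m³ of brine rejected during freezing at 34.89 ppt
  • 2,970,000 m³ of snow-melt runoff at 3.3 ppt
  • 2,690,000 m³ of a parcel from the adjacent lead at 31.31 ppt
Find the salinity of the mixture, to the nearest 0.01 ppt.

23.29 ppt

Conserving salt mass:
salt = 943,000×34.05 + 2,380,000×34.89 + 2,970,000×3.3 + 2,690,000×31.31 = 32,109,150 + 83,038,200 + 9,801,000 + 84,223,900 = 209,172,250
volume = 943,000 + 2,380,000 + 2,970,000 + 2,690,000 = 8,983,000 m³
S = 209,172,250 / 8,983,000 = 23.2853 ppt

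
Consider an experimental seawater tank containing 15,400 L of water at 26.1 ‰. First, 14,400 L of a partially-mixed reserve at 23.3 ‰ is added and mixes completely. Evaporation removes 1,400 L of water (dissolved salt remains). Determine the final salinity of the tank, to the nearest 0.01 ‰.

After mixing: salt = 15,400×26.1 + 14,400×23.3 = 737,460; volume = 29,800 L
After evaporation: salt unchanged = 737,460; volume = 29,800 − 1,400 = 28,400 L
S = 737,460 / 28,400 = 25.9669 ‰

25.97 ‰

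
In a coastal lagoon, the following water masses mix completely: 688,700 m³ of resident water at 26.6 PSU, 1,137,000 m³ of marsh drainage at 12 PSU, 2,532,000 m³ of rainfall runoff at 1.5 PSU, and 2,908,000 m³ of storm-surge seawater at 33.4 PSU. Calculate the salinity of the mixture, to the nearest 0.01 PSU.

18.29 PSU

By conservation of dissolved salt,
salt = 688,700×26.6 + 1,137,000×12 + 2,532,000×1.5 + 2,908,000×33.4 = 18,319,420 + 13,644,000 + 3,798,000 + 97,127,200 = 132,888,620
volume = 688,700 + 1,137,000 + 2,532,000 + 2,908,000 = 7,265,700 m³
S = 132,888,620 / 7,265,700 = 18.2899 PSU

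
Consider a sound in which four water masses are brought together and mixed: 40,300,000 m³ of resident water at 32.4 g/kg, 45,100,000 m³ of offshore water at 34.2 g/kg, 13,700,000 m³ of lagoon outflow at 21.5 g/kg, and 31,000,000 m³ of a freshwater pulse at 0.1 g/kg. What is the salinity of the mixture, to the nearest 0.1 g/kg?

24.2 g/kg

Weighted by volume,
salt = 40,300,000×32.4 + 45,100,000×34.2 + 13,700,000×21.5 + 31,000,000×0.1 = 1,305,720,000 + 1,542,420,000 + 294,550,000 + 3,100,000 = 3,145,790,000
volume = 40,300,000 + 45,100,000 + 13,700,000 + 31,000,000 = 130,100,000 m³
S = 3,145,790,000 / 130,100,000 = 24.18 g/kg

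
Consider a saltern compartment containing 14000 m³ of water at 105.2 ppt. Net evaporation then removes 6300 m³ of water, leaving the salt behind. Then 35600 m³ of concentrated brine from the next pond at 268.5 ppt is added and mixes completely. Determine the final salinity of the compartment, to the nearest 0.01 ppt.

254.77 ppt

After evaporation: salt = 14,000×105.2 = 1,472,800; volume = 14,000 − 6,300 = 7,700 m³
After mixing: salt = 1,472,800 + 35,600×268.5 = 11,031,400; volume = 7,700 + 35,600 = 43,300 m³
S = 11,031,400 / 43,300 = 254.7667 ppt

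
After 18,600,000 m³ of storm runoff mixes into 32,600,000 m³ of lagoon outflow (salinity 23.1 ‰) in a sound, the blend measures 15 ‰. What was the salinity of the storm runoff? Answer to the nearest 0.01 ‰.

0.80 ‰

Salt balance: 32,600,000×23.1 + 18,600,000×S = 51,200,000×15
753,060,000 + 18,600,000·S = 768,000,000
S = (768,000,000 − 753,060,000) / 18,600,000 = 0.8032 ‰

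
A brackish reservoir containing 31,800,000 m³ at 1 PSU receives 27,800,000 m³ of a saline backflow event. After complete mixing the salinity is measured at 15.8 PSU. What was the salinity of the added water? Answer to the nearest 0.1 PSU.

Salt balance: 31,800,000×1 + 27,800,000×S = 59,600,000×15.8
31,800,000 + 27,800,000·S = 941,680,000
S = (941,680,000 − 31,800,000) / 27,800,000 = 32.7295 PSU

32.7 PSU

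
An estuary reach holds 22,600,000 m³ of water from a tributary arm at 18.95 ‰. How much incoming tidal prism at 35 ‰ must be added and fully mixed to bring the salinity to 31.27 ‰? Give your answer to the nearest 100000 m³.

74600000 m³

Salt balance: 22,600,000×18.95 + V×35 = (22,600,000+V)×31.27
428,270,000 + 35V = 706,702,000 + 31.27V
278,432,000 = 3.73V
V = 74,646,648.79 m³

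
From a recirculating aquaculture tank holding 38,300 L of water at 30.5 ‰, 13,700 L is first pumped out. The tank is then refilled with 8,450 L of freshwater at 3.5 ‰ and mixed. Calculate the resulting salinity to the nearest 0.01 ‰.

23.60 ‰

Remaining after removal: 24,600 L at 30.5 ‰ (salt = 750,300)
After addition: salt = 750,300 + 8,450×3.5 = 779,875; volume = 33,050 L
S = 779,875 / 33,050 = 23.5968 ‰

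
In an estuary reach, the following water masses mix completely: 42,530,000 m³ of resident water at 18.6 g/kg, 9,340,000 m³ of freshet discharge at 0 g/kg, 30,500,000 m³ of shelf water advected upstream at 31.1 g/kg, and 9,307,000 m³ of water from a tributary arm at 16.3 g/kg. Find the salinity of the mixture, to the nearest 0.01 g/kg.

Total salt / total volume:
salt = 42,530,000×18.6 + 9,340,000×0 + 30,500,000×31.1 + 9,307,000×16.3 = 791,058,000 + 0 + 948,550,000 + 151,704,100 = 1,891,312,100
volume = 42,530,000 + 9,340,000 + 30,500,000 + 9,307,000 = 91,677,000 m³
S = 1,891,312,100 / 91,677,000 = 20.6302 g/kg

20.63 g/kg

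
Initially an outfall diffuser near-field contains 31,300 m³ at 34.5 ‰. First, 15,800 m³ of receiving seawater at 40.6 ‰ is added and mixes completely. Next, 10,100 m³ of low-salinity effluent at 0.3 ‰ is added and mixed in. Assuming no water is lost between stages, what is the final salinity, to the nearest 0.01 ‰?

30.15 ‰

Total salt / total volume:
Initial salt = 31,300×34.5 = 1,079,850
After stage 1: salt = 1,079,850 + 15,800×40.6 = 1,721,330; volume = 47,100 m³; S = 36.546 ‰
After stage 2: salt = 1,721,330 + 10,100×0.3 = 1,724,360; volume = 57,200 m³
S = 1,724,360 / 57,200 = 30.1462 ‰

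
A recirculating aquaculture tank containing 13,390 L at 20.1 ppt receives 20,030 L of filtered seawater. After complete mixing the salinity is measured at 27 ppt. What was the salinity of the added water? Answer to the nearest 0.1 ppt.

Salt balance: 13,390×20.1 + 20,030×S = 33,420×27
269,139 + 20,030·S = 902,340
S = (902,340 − 269,139) / 20,030 = 31.6126 ppt

31.6 ppt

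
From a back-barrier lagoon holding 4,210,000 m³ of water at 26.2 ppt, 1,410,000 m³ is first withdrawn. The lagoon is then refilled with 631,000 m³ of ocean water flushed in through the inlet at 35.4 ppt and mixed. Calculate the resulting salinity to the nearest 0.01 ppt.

27.89 ppt

Remaining after removal: 2,800,000 m³ at 26.2 ppt (salt = 73,360,000)
After addition: salt = 73,360,000 + 631,000×35.4 = 95,697,400; volume = 3,431,000 m³
S = 95,697,400 / 3,431,000 = 27.892 ppt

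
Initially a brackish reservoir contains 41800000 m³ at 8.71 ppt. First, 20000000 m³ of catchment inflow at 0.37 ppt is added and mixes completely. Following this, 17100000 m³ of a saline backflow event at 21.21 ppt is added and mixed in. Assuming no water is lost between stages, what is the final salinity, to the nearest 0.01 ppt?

9.31 ppt

By conservation of dissolved salt,
Initial salt = 41,800,000×8.71 = 364,078,000
After stage 1: salt = 364,078,000 + 20,000,000×0.37 = 371,478,000; volume = 61,800,000 m³; S = 6.011 ppt
After stage 2: salt = 371,478,000 + 17,100,000×21.21 = 734,169,000; volume = 78,900,000 m³
S = 734,169,000 / 78,900,000 = 9.3051 ppt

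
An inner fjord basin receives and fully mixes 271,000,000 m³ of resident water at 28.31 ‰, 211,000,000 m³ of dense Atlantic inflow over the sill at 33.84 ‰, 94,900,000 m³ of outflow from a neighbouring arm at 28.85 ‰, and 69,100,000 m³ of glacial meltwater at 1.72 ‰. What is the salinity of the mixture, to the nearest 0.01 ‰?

27.35 ‰

Salt balance:
salt = 271,000,000×28.31 + 211,000,000×33.84 + 94,900,000×28.85 + 69,100,000×1.72 = 7,672,010,000 + 7,140,240,000 + 2,737,865,000 + 118,852,000 = 17,668,967,000
volume = 271,000,000 + 211,000,000 + 94,900,000 + 69,100,000 = 646,000,000 m³
S = 17,668,967,000 / 646,000,000 = 27.3513 ‰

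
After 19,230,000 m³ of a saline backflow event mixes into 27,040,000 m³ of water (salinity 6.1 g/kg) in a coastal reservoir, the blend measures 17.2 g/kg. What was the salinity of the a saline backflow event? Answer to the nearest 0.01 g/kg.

32.81 g/kg

Salt balance: 27,040,000×6.1 + 19,230,000×S = 46,270,000×17.2
164,944,000 + 19,230,000·S = 795,844,000
S = (795,844,000 − 164,944,000) / 19,230,000 = 32.8081 g/kg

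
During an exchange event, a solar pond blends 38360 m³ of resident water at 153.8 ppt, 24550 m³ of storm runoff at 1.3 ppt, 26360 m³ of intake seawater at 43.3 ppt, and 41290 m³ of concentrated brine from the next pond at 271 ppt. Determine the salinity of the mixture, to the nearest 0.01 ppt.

Conserving salt mass:
salt = 38,360×153.8 + 24,550×1.3 + 26,360×43.3 + 41,290×271 = 5,899,768 + 31,915 + 1,141,388 + 11,189,590 = 18,262,661
volume = 38,360 + 24,550 + 26,360 + 41,290 = 130,560 m³
S = 18,262,661 / 130,560 = 139.8795 ppt

139.88 ppt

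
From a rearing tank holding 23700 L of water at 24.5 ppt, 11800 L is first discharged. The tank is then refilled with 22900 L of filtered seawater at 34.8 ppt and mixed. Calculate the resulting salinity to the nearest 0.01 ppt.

31.28 ppt

Remaining after removal: 11,900 L at 24.5 ppt (salt = 291,550)
After addition: salt = 291,550 + 22,900×34.8 = 1,088,470; volume = 34,800 L
S = 1,088,470 / 34,800 = 31.2779 ppt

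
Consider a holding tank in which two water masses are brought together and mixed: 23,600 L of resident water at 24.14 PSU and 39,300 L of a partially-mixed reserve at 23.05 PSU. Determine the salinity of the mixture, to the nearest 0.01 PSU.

Weighted by volume,
salt = 23,600×24.14 + 39,300×23.05 = 569,704 + 905,865 = 1,475,569
volume = 23,600 + 39,300 = 62,900 L
S = 1,475,569 / 62,900 = 23.459 PSU

23.46 PSU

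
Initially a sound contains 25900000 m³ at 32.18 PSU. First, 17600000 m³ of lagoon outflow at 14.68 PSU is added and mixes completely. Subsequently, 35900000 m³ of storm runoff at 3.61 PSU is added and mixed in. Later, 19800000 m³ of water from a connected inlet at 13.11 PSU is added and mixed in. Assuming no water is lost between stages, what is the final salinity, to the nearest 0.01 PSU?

Mass of salt is conserved:
Initial salt = 25,900,000×32.18 = 833,462,000
After stage 1: salt = 833,462,000 + 17,600,000×14.68 = 1,091,830,000; volume = 43,500,000 m³; S = 25.1 PSU
After stage 2: salt = 1,091,830,000 + 35,900,000×3.61 = 1,221,429,000; volume = 79,400,000 m³; S = 15.383 PSU
After stage 3: salt = 1,221,429,000 + 19,800,000×13.11 = 1,481,007,000; volume = 99,200,000 m³
S = 1,481,007,000 / 99,200,000 = 14.9295 PSU

14.93 PSU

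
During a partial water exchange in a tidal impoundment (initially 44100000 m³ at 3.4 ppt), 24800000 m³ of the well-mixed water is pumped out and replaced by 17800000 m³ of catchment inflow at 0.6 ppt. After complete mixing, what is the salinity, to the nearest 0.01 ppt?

2.06 ppt

Remaining after removal: 19,300,000 m³ at 3.4 ppt (salt = 65,620,000)
After addition: salt = 65,620,000 + 17,800,000×0.6 = 76,300,000; volume = 37,100,000 m³
S = 76,300,000 / 37,100,000 = 2.0566 ppt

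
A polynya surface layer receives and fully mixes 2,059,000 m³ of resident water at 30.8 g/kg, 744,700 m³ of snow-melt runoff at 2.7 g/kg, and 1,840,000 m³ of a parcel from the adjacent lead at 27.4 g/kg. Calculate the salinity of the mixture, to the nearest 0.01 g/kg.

Conserving salt mass:
salt = 2,059,000×30.8 + 744,700×2.7 + 1,840,000×27.4 = 63,417,200 + 2,010,690 + 50,416,000 = 115,843,890
volume = 2,059,000 + 744,700 + 1,840,000 = 4,643,700 m³
S = 115,843,890 / 4,643,700 = 24.9465 g/kg

24.95 g/kg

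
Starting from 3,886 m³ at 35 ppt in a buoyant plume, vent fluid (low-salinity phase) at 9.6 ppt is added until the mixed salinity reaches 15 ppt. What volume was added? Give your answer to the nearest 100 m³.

Salt balance: 3,886×35 + V×9.6 = (3,886+V)×15
136,010 + 9.6V = 58,290 + 15V
77,720 = 5.4V
V = 14,392.59 m³

14400 m³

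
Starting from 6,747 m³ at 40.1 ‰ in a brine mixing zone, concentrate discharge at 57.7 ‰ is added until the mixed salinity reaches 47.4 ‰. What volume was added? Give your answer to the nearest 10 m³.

4780 m³

Salt balance: 6,747×40.1 + V×57.7 = (6,747+V)×47.4
270,554.7 + 57.7V = 319,807.8 + 47.4V
49,253.1 = 10.3V
V = 4,781.85 m³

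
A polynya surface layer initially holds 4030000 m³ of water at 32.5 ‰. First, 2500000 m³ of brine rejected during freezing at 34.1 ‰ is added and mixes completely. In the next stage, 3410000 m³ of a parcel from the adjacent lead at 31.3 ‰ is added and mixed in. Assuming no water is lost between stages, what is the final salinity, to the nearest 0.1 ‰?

32.5 ‰

Conserving salt mass:
Initial salt = 4,030,000×32.5 = 130,975,000
After stage 1: salt = 130,975,000 + 2,500,000×34.1 = 216,225,000; volume = 6,530,000 m³; S = 33.113 ‰
After stage 2: salt = 216,225,000 + 3,410,000×31.3 = 322,958,000; volume = 9,940,000 m³
S = 322,958,000 / 9,940,000 = 32.4907 ‰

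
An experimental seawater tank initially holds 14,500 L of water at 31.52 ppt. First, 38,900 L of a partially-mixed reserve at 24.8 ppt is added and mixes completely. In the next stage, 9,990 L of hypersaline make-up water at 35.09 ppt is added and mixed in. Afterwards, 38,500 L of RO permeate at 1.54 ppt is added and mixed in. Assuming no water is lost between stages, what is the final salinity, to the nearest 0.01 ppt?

17.98 ppt

Weighted by volume,
Initial salt = 14,500×31.52 = 457,040
After stage 1: salt = 457,040 + 38,900×24.8 = 1,421,760; volume = 53,400 L; S = 26.625 ppt
After stage 2: salt = 1,421,760 + 9,990×35.09 = 1,772,309.1; volume = 63,390 L; S = 27.959 ppt
After stage 3: salt = 1,772,309.1 + 38,500×1.54 = 1,831,599.1; volume = 101,890 L
S = 1,831,599.1 / 101,890 = 17.9762 ppt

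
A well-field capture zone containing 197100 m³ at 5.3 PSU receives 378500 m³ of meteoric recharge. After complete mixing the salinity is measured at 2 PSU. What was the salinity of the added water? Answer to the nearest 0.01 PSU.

0.28 PSU

Salt balance: 197,100×5.3 + 378,500×S = 575,600×2
1,044,630 + 378,500·S = 1,151,200
S = (1,151,200 − 1,044,630) / 378,500 = 0.2816 PSU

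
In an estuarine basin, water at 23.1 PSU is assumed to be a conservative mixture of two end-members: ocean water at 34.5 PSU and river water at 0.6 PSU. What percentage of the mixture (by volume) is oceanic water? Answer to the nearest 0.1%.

66.4%

Let g be the oceanic fraction. Salt balance per unit volume:
g×34.5 + (1−g)×0.6 = 23.1
g = (23.1 − 0.6) / (34.5 − 0.6) = 22.5/33.9 = 0.6637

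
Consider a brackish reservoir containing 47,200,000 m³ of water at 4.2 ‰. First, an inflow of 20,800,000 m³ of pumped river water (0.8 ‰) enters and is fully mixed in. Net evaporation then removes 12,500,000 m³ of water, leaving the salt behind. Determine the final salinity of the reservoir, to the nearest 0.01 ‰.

After mixing: salt = 47,200,000×4.2 + 20,800,000×0.8 = 214,880,000; volume = 68,000,000 m³
After evaporation: salt unchanged = 214,880,000; volume = 68,000,000 − 12,500,000 = 55,500,000 m³
S = 214,880,000 / 55,500,000 = 3.8717 ‰

3.87 ‰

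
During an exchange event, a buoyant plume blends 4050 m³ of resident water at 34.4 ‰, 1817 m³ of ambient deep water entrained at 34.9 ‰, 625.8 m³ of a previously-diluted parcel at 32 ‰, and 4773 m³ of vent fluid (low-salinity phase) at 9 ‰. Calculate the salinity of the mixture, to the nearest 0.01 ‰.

By conservation of dissolved salt,
salt = 4,050×34.4 + 1,817×34.9 + 625.8×32 + 4,773×9 = 139,320 + 63,413.3 + 20,025.6 + 42,957 = 265,715.9
volume = 4,050 + 1,817 + 625.8 + 4,773 = 11,265.8 m³
S = 265,715.9 / 11,265.8 = 23.5861 ‰

23.59 ‰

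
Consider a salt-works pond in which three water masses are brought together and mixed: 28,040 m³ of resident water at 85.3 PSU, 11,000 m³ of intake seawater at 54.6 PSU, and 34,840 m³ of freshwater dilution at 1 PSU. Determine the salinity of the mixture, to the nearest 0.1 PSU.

41.0 PSU

By conservation of dissolved salt,
salt = 28,040×85.3 + 11,000×54.6 + 34,840×1 = 2,391,812 + 600,600 + 34,840 = 3,027,252
volume = 28,040 + 11,000 + 34,840 = 73,880 m³
S = 3,027,252 / 73,880 = 40.975 PSU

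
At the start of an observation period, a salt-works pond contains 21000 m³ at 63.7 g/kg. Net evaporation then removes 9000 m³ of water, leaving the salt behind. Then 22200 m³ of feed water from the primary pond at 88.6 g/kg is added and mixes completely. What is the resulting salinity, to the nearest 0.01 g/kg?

96.63 g/kg

After evaporation: salt = 21,000×63.7 = 1,337,700; volume = 21,000 − 9,000 = 12,000 m³
After mixing: salt = 1,337,700 + 22,200×88.6 = 3,304,620; volume = 12,000 + 22,200 = 34,200 m³
S = 3,304,620 / 34,200 = 96.6263 g/kg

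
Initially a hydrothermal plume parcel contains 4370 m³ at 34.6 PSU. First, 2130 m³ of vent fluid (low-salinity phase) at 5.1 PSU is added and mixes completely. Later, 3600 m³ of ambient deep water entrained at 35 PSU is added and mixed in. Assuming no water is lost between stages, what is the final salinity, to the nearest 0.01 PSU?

By conservation of dissolved salt,
Initial salt = 4,370×34.6 = 151,202
After stage 1: salt = 151,202 + 2,130×5.1 = 162,065; volume = 6,500 m³; S = 24.933 PSU
After stage 2: salt = 162,065 + 3,600×35 = 288,065; volume = 10,100 m³
S = 288,065 / 10,100 = 28.5213 PSU

28.52 PSU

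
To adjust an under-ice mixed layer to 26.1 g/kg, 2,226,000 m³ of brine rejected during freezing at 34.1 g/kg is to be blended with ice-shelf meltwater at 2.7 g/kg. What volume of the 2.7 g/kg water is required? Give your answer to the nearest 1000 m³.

Salt balance: 2,226,000×34.1 + V×2.7 = (2,226,000+V)×26.1
75,906,600 + 2.7V = 58,098,600 + 26.1V
17,808,000 = 23.4V
V = 761,025.64 m³

761000 m³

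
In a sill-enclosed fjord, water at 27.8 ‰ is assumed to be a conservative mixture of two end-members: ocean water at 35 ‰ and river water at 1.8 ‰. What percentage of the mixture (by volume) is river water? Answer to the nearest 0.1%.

21.7%

Let f be the freshwater fraction. Salt balance per unit volume:
f×1.8 + (1−f)×35 = 27.8
f = (35 − 27.8) / (35 − 1.8) = 7.2/33.2 = 0.2169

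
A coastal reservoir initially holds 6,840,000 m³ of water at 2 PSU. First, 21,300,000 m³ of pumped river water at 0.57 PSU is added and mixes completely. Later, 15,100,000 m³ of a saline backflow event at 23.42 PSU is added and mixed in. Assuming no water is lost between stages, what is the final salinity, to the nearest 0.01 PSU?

8.78 PSU

Salt balance:
Initial salt = 6,840,000×2 = 13,680,000
After stage 1: salt = 13,680,000 + 21,300,000×0.57 = 25,821,000; volume = 28,140,000 m³; S = 0.918 PSU
After stage 2: salt = 25,821,000 + 15,100,000×23.42 = 379,463,000; volume = 43,240,000 m³
S = 379,463,000 / 43,240,000 = 8.7757 PSU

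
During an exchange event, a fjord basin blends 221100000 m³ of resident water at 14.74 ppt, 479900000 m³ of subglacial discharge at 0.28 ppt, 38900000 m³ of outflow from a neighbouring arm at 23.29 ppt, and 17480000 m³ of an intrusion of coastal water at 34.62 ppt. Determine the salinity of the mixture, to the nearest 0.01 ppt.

6.48 ppt

Total salt / total volume:
salt = 221,100,000×14.74 + 479,900,000×0.28 + 38,900,000×23.29 + 17,480,000×34.62 = 3,259,014,000 + 134,372,000 + 905,981,000 + 605,157,600 = 4,904,524,600
volume = 221,100,000 + 479,900,000 + 38,900,000 + 17,480,000 = 757,380,000 m³
S = 4,904,524,600 / 757,380,000 = 6.4756 ppt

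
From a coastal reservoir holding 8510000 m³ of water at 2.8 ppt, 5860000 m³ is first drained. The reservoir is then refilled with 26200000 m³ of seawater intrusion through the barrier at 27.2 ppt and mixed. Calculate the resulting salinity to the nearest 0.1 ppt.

Remaining after removal: 2,650,000 m³ at 2.8 ppt (salt = 7,420,000)
After addition: salt = 7,420,000 + 26,200,000×27.2 = 720,060,000; volume = 28,850,000 m³
S = 720,060,000 / 28,850,000 = 24.9588 ppt

25.0 ppt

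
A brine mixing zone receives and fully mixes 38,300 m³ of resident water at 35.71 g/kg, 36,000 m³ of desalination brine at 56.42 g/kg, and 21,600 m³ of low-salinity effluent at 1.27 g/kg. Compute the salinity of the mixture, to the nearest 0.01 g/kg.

Conserving salt mass:
salt = 38,300×35.71 + 36,000×56.42 + 21,600×1.27 = 1,367,693 + 2,031,120 + 27,432 = 3,426,245
volume = 38,300 + 36,000 + 21,600 = 95,900 m³
S = 3,426,245 / 95,900 = 35.7273 g/kg

35.73 g/kg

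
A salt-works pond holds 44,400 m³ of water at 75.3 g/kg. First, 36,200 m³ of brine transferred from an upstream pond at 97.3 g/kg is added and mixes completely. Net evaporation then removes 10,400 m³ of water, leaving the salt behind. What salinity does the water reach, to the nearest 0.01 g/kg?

97.80 g/kg

After mixing: salt = 44,400×75.3 + 36,200×97.3 = 6,865,580; volume = 80,600 m³
After evaporation: salt unchanged = 6,865,580; volume = 80,600 − 10,400 = 70,200 m³
S = 6,865,580 / 70,200 = 97.8003 g/kg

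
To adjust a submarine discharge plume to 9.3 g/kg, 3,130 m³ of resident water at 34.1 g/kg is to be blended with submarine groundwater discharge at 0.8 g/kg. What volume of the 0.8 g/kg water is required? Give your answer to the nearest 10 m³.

9130 m³

Salt balance: 3,130×34.1 + V×0.8 = (3,130+V)×9.3
106,733 + 0.8V = 29,109 + 9.3V
77,624 = 8.5V
V = 9,132.24 m³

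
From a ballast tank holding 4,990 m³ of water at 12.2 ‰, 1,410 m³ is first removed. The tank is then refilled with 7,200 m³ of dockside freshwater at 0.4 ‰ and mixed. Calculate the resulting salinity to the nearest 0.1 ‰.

Remaining after removal: 3,580 m³ at 12.2 ‰ (salt = 43,676)
After addition: salt = 43,676 + 7,200×0.4 = 46,556; volume = 10,780 m³
S = 46,556 / 10,780 = 4.3187 ‰

4.3 ‰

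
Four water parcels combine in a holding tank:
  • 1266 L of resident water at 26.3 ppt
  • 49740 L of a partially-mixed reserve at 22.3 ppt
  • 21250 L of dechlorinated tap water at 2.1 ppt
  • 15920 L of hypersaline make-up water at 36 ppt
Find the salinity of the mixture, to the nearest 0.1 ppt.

Weighted by volume,
salt = 1,266×26.3 + 49,740×22.3 + 21,250×2.1 + 15,920×36 = 33,295.8 + 1,109,202 + 44,625 + 573,120 = 1,760,242.8
volume = 1,266 + 49,740 + 21,250 + 15,920 = 88,176 L
S = 1,760,242.8 / 88,176 = 19.963 ppt

20.0 ppt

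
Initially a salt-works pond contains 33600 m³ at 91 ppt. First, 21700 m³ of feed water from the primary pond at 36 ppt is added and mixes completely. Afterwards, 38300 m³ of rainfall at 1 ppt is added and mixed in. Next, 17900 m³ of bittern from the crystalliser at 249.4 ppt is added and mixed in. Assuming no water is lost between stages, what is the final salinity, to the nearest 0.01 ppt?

74.81 ppt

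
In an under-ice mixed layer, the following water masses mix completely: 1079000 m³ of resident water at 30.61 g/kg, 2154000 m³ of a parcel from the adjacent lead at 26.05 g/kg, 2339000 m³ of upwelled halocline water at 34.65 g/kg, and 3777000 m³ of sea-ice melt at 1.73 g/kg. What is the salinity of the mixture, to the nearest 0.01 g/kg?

18.90 g/kg

Conserving salt mass:
salt = 1,079,000×30.61 + 2,154,000×26.05 + 2,339,000×34.65 + 3,777,000×1.73 = 33,028,190 + 56,111,700 + 81,046,350 + 6,534,210 = 176,720,450
volume = 1,079,000 + 2,154,000 + 2,339,000 + 3,777,000 = 9,349,000 m³
S = 176,720,450 / 9,349,000 = 18.9026 g/kg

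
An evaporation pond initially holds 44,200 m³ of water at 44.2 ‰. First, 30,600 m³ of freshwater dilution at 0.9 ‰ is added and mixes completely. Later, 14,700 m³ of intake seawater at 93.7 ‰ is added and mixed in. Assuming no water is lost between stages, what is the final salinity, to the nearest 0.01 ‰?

Salt balance:
Initial salt = 44,200×44.2 = 1,953,640
After stage 1: salt = 1,953,640 + 30,600×0.9 = 1,981,180; volume = 74,800 m³; S = 26.486 ‰
After stage 2: salt = 1,981,180 + 14,700×93.7 = 3,358,570; volume = 89,500 m³
S = 3,358,570 / 89,500 = 37.5259 ‰

37.53 ‰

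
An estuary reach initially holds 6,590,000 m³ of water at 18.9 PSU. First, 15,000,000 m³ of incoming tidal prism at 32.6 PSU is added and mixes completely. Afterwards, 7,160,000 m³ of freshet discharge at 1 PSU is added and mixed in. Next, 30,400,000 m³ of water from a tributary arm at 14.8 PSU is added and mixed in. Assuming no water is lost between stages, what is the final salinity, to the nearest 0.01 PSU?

18.10 PSU

By conservation of dissolved salt,
Initial salt = 6,590,000×18.9 = 124,551,000
After stage 1: salt = 124,551,000 + 15,000,000×32.6 = 613,551,000; volume = 21,590,000 m³; S = 28.418 PSU
After stage 2: salt = 613,551,000 + 7,160,000×1 = 620,711,000; volume = 28,750,000 m³; S = 21.59 PSU
After stage 3: salt = 620,711,000 + 30,400,000×14.8 = 1,070,631,000; volume = 59,150,000 m³
S = 1,070,631,000 / 59,150,000 = 18.1003 PSU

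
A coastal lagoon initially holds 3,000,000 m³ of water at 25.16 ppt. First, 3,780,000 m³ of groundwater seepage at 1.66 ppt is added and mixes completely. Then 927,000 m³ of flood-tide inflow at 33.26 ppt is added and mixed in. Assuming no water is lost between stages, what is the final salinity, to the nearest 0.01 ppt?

Salt balance:
Initial salt = 3,000,000×25.16 = 75,480,000
After stage 1: salt = 75,480,000 + 3,780,000×1.66 = 81,754,800; volume = 6,780,000 m³; S = 12.058 ppt
After stage 2: salt = 81,754,800 + 927,000×33.26 = 112,586,820; volume = 7,707,000 m³
S = 112,586,820 / 7,707,000 = 14.6084 ppt

14.61 ppt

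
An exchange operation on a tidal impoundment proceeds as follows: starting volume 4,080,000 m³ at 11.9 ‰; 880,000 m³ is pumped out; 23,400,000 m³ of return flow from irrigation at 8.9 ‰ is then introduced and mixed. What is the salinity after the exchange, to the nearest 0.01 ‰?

9.26 ‰

Remaining after removal: 3,200,000 m³ at 11.9 ‰ (salt = 38,080,000)
After addition: salt = 38,080,000 + 23,400,000×8.9 = 246,340,000; volume = 26,600,000 m³
S = 246,340,000 / 26,600,000 = 9.2609 ‰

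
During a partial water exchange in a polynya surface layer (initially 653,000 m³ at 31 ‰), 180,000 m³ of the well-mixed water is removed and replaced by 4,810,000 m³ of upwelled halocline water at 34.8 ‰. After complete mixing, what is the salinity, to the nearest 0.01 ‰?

Remaining after removal: 473,000 m³ at 31 ‰ (salt = 14,663,000)
After addition: salt = 14,663,000 + 4,810,000×34.8 = 182,051,000; volume = 5,283,000 m³
S = 182,051,000 / 5,283,000 = 34.4598 ‰

34.46 ‰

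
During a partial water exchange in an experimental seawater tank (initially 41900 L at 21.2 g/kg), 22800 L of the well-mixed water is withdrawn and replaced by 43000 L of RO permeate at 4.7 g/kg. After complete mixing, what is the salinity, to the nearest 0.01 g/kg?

Remaining after removal: 19,100 L at 21.2 g/kg (salt = 404,920)
After addition: salt = 404,920 + 43,000×4.7 = 607,020; volume = 62,100 L
S = 607,020 / 62,100 = 9.7749 g/kg

9.77 g/kg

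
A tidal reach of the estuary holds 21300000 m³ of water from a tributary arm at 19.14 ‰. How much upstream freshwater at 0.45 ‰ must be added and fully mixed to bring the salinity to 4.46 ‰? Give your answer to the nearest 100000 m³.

Salt balance: 21,300,000×19.14 + V×0.45 = (21,300,000+V)×4.46
407,682,000 + 0.45V = 94,998,000 + 4.46V
312,684,000 = 4.01V
V = 77,976,059.85 m³

78000000 m³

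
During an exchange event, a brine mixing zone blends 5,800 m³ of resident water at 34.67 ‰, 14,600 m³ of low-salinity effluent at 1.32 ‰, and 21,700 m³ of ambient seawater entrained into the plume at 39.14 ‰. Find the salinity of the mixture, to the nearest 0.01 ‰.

Total salt / total volume:
salt = 5,800×34.67 + 14,600×1.32 + 21,700×39.14 = 201,086 + 19,272 + 849,338 = 1,069,696
volume = 5,800 + 14,600 + 21,700 = 42,100 m³
S = 1,069,696 / 42,100 = 25.4085 ‰

25.41 ‰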